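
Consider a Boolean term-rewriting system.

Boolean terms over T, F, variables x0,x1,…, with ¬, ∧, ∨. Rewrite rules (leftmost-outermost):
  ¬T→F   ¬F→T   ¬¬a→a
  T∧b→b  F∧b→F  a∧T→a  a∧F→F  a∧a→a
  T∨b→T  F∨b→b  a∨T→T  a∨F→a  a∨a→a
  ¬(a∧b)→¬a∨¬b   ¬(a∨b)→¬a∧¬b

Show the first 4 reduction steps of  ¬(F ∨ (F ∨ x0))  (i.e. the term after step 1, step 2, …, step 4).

  start: ¬(F ∨ (F ∨ x0))
  [1] ¬F ∧ ¬(F ∨ x0)
  [2] T ∧ ¬(F ∨ x0)
  [3] ¬(F ∨ x0)
  [4] ¬F ∧ ¬x0

Answer: after 4 steps: ¬F ∧ ¬x0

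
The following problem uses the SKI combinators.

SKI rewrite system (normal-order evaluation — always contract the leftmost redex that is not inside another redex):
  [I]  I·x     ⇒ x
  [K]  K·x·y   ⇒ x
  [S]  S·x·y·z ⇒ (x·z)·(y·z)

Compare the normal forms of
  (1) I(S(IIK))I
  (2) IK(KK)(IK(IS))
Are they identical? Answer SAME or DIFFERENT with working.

Term A:
  start: I(S(IIK))I
  [1] S(IIK)I
  [2] S(IK)I
  [3] SKI

Term B:
  start: IK(KK)(IK(IS))
  [1] K(KK)(IK(IS))
  [2] KK

Answer: DIFFERENT — A ⇓ SKI, B ⇓ KK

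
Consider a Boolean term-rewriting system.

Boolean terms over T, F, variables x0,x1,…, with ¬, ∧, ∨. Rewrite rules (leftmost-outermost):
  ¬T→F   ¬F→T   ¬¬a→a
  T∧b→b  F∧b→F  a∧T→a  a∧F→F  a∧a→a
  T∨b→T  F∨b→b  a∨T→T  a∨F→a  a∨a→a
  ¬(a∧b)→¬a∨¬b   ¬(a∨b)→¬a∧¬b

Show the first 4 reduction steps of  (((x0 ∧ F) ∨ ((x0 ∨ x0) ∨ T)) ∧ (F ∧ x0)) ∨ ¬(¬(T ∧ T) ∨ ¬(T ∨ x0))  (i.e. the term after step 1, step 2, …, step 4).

Answer: after 4 steps: (F ∧ x0) ∨ ¬(¬(T ∧ T) ∨ ¬(T ∨ x0))

Derivation:
  start: (((x0 ∧ F) ∨ ((x0 ∨ x0) ∨ T)) ∧ (F ∧ x0)) ∨ ¬(¬(T ∧ T) ∨ ¬(T ∨ x0))
  step 1: ((F ∨ ((x0 ∨ x0) ∨ T)) ∧ (F ∧ x0)) ∨ ¬(¬(T ∧ T) ∨ ¬(T ∨ x0))
  step 2: (((x0 ∨ x0) ∨ T) ∧ (F ∧ x0)) ∨ ¬(¬(T ∧ T) ∨ ¬(T ∨ x0))
  step 3: (T ∧ (F ∧ x0)) ∨ ¬(¬(T ∧ T) ∨ ¬(T ∨ x0))
  step 4: (F ∧ x0) ∨ ¬(¬(T ∧ T) ∨ ¬(T ∨ x0))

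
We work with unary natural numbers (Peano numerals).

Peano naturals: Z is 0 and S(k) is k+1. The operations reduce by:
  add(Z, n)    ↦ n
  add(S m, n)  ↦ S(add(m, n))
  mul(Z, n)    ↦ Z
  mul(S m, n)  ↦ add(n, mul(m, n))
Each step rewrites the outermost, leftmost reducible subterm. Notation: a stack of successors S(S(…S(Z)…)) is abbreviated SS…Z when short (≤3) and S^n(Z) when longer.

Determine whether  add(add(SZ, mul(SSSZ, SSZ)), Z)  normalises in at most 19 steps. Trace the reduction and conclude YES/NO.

Answer: NO — after 19 steps the term is S(S(S(S(S(S(add(S(add(Z, mul(Z, SSZ))), Z))))))), not yet normal

Derivation:
  start: add(add(SZ, mul(SSSZ, SSZ)), Z)
  [1] add(S(add(Z, mul(SSSZ, SSZ))), Z)
  [2] S(add(add(Z, mul(SSSZ, SSZ)), Z))
  [3] S(add(mul(SSSZ, SSZ), Z))
  [4] S(add(add(SSZ, mul(SSZ, SSZ)), Z))
  [5] S(add(S(add(SZ, mul(SSZ, SSZ))), Z))
  [6] S(S(add(add(SZ, mul(SSZ, SSZ)), Z)))
  [7] S(S(add(S(add(Z, mul(SSZ, SSZ))), Z)))
  [8] S(S(S(add(add(Z, mul(SSZ, SSZ)), Z))))
  [9] S(S(S(add(mul(SSZ, SSZ), Z))))
  [10] S(S(S(add(add(SSZ, mul(SZ, SSZ)), Z))))
  [11] S(S(S(add(S(add(SZ, mul(SZ, SSZ))), Z))))
  [12] S(S(S(S(add(add(SZ, mul(SZ, SSZ)), Z)))))
  [13] S(S(S(S(add(S(add(Z, mul(SZ, SSZ))), Z)))))
  [14] S(S(S(S(S(add(add(Z, mul(SZ, SSZ)), Z))))))
  [15] S(S(S(S(S(add(mul(SZ, SSZ), Z))))))
  [16] S(S(S(S(S(add(add(SSZ, mul(Z, SSZ)), Z))))))
  [17] S(S(S(S(S(add(S(add(SZ, mul(Z, SSZ))), Z))))))
  [18] S(S(S(S(S(S(add(add(SZ, mul(Z, SSZ)), Z)))))))
  [19] S(S(S(S(S(S(add(S(add(Z, mul(Z, SSZ))), Z)))))))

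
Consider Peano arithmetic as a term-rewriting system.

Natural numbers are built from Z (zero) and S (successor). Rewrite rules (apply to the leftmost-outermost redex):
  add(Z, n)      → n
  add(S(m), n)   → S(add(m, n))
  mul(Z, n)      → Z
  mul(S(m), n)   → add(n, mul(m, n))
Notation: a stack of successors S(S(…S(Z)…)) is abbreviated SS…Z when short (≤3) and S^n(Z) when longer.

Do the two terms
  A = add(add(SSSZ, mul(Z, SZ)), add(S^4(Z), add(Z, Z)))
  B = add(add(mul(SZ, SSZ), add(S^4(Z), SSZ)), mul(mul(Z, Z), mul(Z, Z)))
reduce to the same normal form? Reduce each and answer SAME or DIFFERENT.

Term A:
  start: add(add(SSSZ, mul(Z, SZ)), add(S^4(Z), add(Z, Z)))
  step 1: add(S(add(SSZ, mul(Z, SZ))), add(S^4(Z), add(Z, Z)))
  step 2: S(add(add(SSZ, mul(Z, SZ)), add(S^4(Z), add(Z, Z))))
  step 3: S(add(S(add(SZ, mul(Z, SZ))), add(S^4(Z), add(Z, Z))))
  step 4: S(S(add(add(SZ, mul(Z, SZ)), add(S^4(Z), add(Z, Z)))))
  step 5: S(S(add(S(add(Z, mul(Z, SZ))), add(S^4(Z), add(Z, Z)))))
  step 6: S(S(S(add(add(Z, mul(Z, SZ)), add(S^4(Z), add(Z, Z))))))
  step 7: S(S(S(add(mul(Z, SZ), add(S^4(Z), add(Z, Z))))))
  step 8: S(S(S(add(Z, add(S^4(Z), add(Z, Z))))))
  step 9: S(S(S(add(S^4(Z), add(Z, Z)))))
  step 10: S(S(S(S(add(SSSZ, add(Z, Z))))))
  step 11: S(S(S(S(S(add(SSZ, add(Z, Z)))))))
  step 12: S(S(S(S(S(S(add(SZ, add(Z, Z))))))))
  step 13: S(S(S(S(S(S(S(add(Z, add(Z, Z)))))))))
  step 14: S(S(S(S(S(S(S(add(Z, Z))))))))
  step 15: S^7(Z)

Term B:
  start: add(add(mul(SZ, SSZ), add(S^4(Z), SSZ)), mul(mul(Z, Z), mul(Z, Z)))
  step 1: add(add(add(SSZ, mul(Z, SSZ)), add(S^4(Z), SSZ)), mul(mul(Z, Z), mul(Z, Z)))
  step 2: add(add(S(add(SZ, mul(Z, SSZ))), add(S^4(Z), SSZ)), mul(mul(Z, Z), mul(Z, Z)))
  step 3: add(S(add(add(SZ, mul(Z, SSZ)), add(S^4(Z), SSZ))), mul(mul(Z, Z), mul(Z, Z)))
  step 4: S(add(add(add(SZ, mul(Z, SSZ)), add(S^4(Z), SSZ)), mul(mul(Z, Z), mul(Z, Z))))
  step 5: S(add(add(S(add(Z, mul(Z, SSZ))), add(S^4(Z), SSZ)), mul(mul(Z, Z), mul(Z, Z))))
  step 6: S(add(S(add(add(Z, mul(Z, SSZ)), add(S^4(Z), SSZ))), mul(mul(Z, Z), mul(Z, Z))))
  step 7: S(S(add(add(add(Z, mul(Z, SSZ)), add(S^4(Z), SSZ)), mul(mul(Z, Z), mul(Z, Z)))))
  step 8: S(S(add(add(mul(Z, SSZ), add(S^4(Z), SSZ)), mul(mul(Z, Z), mul(Z, Z)))))
  step 9: S(S(add(add(Z, add(S^4(Z), SSZ)), mul(mul(Z, Z), mul(Z, Z)))))
  step 10: S(S(add(add(S^4(Z), SSZ), mul(mul(Z, Z), mul(Z, Z)))))
  step 11: S(S(add(S(add(SSSZ, SSZ)), mul(mul(Z, Z), mul(Z, Z)))))
  step 12: S(S(S(add(add(SSSZ, SSZ), mul(mul(Z, Z), mul(Z, Z))))))
  step 13: S(S(S(add(S(add(SSZ, SSZ)), mul(mul(Z, Z), mul(Z, Z))))))
  step 14: S(S(S(S(add(add(SSZ, SSZ), mul(mul(Z, Z), mul(Z, Z)))))))
  step 15: S(S(S(S(add(S(add(SZ, SSZ)), mul(mul(Z, Z), mul(Z, Z)))))))
  step 16: S(S(S(S(S(add(add(SZ, SSZ), mul(mul(Z, Z), mul(Z, Z))))))))
  step 17: S(S(S(S(S(add(S(add(Z, SSZ)), mul(mul(Z, Z), mul(Z, Z))))))))
  step 18: S(S(S(S(S(S(add(add(Z, SSZ), mul(mul(Z, Z), mul(Z, Z)))))))))
  step 19: S(S(S(S(S(S(add(SSZ, mul(mul(Z, Z), mul(Z, Z)))))))))
  step 20: S(S(S(S(S(S(S(add(SZ, mul(mul(Z, Z), mul(Z, Z))))))))))
  step 21: S(S(S(S(S(S(S(S(add(Z, mul(mul(Z, Z), mul(Z, Z)))))))))))
  step 22: S(S(S(S(S(S(S(S(mul(mul(Z, Z), mul(Z, Z))))))))))
  step 23: S(S(S(S(S(S(S(S(mul(Z, mul(Z, Z))))))))))
  step 24: S^8(Z)

Answer: DIFFERENT — A ⇓ S^7(Z), B ⇓ S^8(Z)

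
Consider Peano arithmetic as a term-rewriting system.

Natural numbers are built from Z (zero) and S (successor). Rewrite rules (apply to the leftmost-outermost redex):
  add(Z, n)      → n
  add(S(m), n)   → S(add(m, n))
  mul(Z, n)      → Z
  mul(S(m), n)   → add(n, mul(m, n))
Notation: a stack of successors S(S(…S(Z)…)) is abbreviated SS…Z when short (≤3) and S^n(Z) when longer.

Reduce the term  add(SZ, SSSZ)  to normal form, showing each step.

Answer: normal form = S^4(Z)  (in 2 steps)

Reduction:
  start: add(SZ, SSSZ)
  [1] S(add(Z, SSSZ))
  [2] S^4(Z)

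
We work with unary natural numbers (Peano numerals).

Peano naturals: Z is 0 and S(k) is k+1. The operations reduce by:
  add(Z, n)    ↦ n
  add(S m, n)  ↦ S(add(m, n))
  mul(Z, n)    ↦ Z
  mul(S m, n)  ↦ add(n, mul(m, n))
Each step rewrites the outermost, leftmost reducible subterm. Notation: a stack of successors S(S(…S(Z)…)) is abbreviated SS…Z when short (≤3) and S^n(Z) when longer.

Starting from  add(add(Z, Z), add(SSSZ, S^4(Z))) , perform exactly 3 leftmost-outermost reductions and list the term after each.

Answer: after 3 steps: S(add(SSZ, S^4(Z)))

Derivation:
  start: add(add(Z, Z), add(SSSZ, S^4(Z)))
  →1  add(Z, add(SSSZ, S^4(Z)))
  →2  add(SSSZ, S^4(Z))
  →3  S(add(SSZ, S^4(Z)))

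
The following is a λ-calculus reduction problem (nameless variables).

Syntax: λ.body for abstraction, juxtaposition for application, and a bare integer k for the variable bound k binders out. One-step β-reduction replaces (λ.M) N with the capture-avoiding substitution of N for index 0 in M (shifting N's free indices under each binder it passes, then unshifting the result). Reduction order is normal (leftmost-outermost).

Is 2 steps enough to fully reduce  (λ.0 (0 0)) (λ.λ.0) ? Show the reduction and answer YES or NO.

Answer: YES — reaches normal form λ.0 in 2 ≤ 2 steps

Working:
  start: (λ.0 (0 0)) (λ.λ.0)
  step 1: (λ.λ.0) ((λ.λ.0) (λ.λ.0))
  step 2: λ.0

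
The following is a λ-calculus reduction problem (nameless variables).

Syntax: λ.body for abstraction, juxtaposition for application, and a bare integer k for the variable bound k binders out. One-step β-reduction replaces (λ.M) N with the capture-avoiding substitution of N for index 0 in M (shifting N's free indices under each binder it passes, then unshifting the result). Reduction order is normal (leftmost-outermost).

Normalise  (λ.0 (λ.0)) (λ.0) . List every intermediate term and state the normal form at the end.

  start: (λ.0 (λ.0)) (λ.0)
  step 1: (λ.0) (λ.0)
  step 2: λ.0

Answer: normal form = λ.0  (in 2 steps)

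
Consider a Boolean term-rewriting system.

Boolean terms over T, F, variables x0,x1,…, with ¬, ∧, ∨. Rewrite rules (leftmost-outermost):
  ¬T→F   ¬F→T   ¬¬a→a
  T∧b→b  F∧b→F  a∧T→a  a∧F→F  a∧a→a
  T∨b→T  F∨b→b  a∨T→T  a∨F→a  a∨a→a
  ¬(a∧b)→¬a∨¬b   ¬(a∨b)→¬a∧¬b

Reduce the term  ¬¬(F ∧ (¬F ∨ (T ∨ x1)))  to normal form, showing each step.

Answer: normal form = F  (in 2 steps)

Derivation:
  start: ¬¬(F ∧ (¬F ∨ (T ∨ x1)))
  →1  F ∧ (¬F ∨ (T ∨ x1))
  →2  F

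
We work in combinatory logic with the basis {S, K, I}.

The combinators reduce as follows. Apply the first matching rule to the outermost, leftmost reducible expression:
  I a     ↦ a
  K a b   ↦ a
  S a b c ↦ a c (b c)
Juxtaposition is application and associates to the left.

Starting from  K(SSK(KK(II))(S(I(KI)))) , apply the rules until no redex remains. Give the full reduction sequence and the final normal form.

  start: K(SSK(KK(II))(S(I(KI))))
  [1] K(S(KK(II))(K(KK(II)))(S(I(KI))))
  [2] K(KK(II)(S(I(KI)))(K(KK(II))(S(I(KI)))))
  [3] K(K(S(I(KI)))(K(KK(II))(S(I(KI)))))
  [4] K(S(I(KI)))
  [5] K(S(KI))

Answer: normal form = K(S(KI))  (in 5 steps)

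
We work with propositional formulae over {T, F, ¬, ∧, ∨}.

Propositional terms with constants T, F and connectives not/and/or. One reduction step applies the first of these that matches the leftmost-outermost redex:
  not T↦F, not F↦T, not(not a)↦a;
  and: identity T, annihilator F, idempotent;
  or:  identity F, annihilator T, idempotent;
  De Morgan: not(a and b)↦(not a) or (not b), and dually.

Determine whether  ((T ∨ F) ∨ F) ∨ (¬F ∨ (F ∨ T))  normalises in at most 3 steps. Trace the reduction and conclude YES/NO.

Answer: YES — reaches normal form T in 3 ≤ 3 steps

Reduction:
  start: ((T ∨ F) ∨ F) ∨ (¬F ∨ (F ∨ T))
  [1] (T ∨ F) ∨ (¬F ∨ (F ∨ T))
  [2] T ∨ (¬F ∨ (F ∨ T))
  [3] T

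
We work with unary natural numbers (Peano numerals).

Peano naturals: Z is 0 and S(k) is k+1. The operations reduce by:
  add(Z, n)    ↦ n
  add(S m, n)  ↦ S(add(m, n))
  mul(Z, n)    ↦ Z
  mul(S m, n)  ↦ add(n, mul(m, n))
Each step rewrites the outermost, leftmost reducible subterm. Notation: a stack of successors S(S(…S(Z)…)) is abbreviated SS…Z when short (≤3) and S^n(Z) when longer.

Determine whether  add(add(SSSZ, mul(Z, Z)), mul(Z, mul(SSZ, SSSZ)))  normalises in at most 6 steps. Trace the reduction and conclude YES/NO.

Answer: NO — after 6 steps the term is S(S(S(add(add(Z, mul(Z, Z)), mul(Z, mul(SSZ, SSSZ)))))), not yet normal

Reduction:
  start: add(add(SSSZ, mul(Z, Z)), mul(Z, mul(SSZ, SSSZ)))
  →1  add(S(add(SSZ, mul(Z, Z))), mul(Z, mul(SSZ, SSSZ)))
  →2  S(add(add(SSZ, mul(Z, Z)), mul(Z, mul(SSZ, SSSZ))))
  →3  S(add(S(add(SZ, mul(Z, Z))), mul(Z, mul(SSZ, SSSZ))))
  →4  S(S(add(add(SZ, mul(Z, Z)), mul(Z, mul(SSZ, SSSZ)))))
  →5  S(S(add(S(add(Z, mul(Z, Z))), mul(Z, mul(SSZ, SSSZ)))))
  →6  S(S(S(add(add(Z, mul(Z, Z)), mul(Z, mul(SSZ, SSSZ))))))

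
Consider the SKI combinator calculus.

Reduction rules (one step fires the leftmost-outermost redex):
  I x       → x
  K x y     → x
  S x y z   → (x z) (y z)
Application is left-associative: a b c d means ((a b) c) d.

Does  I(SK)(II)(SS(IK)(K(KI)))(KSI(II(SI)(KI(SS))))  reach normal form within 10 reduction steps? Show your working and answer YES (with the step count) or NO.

  start: I(SK)(II)(SS(IK)(K(KI)))(KSI(II(SI)(KI(SS))))
  step 1: SK(II)(SS(IK)(K(KI)))(KSI(II(SI)(KI(SS))))
  step 2: K(SS(IK)(K(KI)))(II(SS(IK)(K(KI))))(KSI(II(SI)(KI(SS))))
  step 3: SS(IK)(K(KI))(KSI(II(SI)(KI(SS))))
  step 4: S(K(KI))(IK(K(KI)))(KSI(II(SI)(KI(SS))))
  step 5: K(KI)(KSI(II(SI)(KI(SS))))(IK(K(KI))(KSI(II(SI)(KI(SS)))))
  step 6: KI(IK(K(KI))(KSI(II(SI)(KI(SS)))))
  step 7: I

Answer: YES — reaches normal form I in 7 ≤ 10 steps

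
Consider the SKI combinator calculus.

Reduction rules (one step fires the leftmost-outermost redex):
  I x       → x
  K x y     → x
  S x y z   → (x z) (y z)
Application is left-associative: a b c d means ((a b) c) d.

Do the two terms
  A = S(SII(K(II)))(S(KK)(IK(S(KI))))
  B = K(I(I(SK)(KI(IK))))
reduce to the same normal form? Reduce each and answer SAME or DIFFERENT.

Term A:
  start: S(SII(K(II)))(S(KK)(IK(S(KI))))
  →1  S(I(K(II))(I(K(II))))(S(KK)(IK(S(KI))))
  →2  S(K(II)(I(K(II))))(S(KK)(IK(S(KI))))
  →3  S(II)(S(KK)(IK(S(KI))))
  →4  SI(S(KK)(IK(S(KI))))
  →5  SI(S(KK)(K(S(KI))))

Term B:
  start: K(I(I(SK)(KI(IK))))
  →1  K(I(SK)(KI(IK)))
  →2  K(SK(KI(IK)))
  →3  K(SKI)

Answer: DIFFERENT — A ⇓ SI(S(KK)(K(S(KI)))), B ⇓ K(SKI)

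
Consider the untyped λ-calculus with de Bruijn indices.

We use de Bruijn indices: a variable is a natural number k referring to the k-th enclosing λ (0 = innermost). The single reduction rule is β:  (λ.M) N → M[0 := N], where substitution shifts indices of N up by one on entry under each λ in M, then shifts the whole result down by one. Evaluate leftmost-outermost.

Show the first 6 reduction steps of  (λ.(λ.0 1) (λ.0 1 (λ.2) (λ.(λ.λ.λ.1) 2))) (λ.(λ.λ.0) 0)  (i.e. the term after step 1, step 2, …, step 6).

Answer: after 6 steps: (λ.λ.(λ.λ.0) 0) (λ.(λ.λ.λ.1) (λ.(λ.λ.0) 0))

Derivation:
  start: (λ.(λ.0 1) (λ.0 1 (λ.2) (λ.(λ.λ.λ.1) 2))) (λ.(λ.λ.0) 0)
  →1  (λ.0 (λ.(λ.λ.0) 0)) (λ.0 (λ.(λ.λ.0) 0) (λ.λ.(λ.λ.0) 0) (λ.(λ.λ.λ.1) (λ.(λ.λ.0) 0)))
  →2  (λ.0 (λ.(λ.λ.0) 0) (λ.λ.(λ.λ.0) 0) (λ.(λ.λ.λ.1) (λ.(λ.λ.0) 0))) (λ.(λ.λ.0) 0)
  →3  (λ.(λ.λ.0) 0) (λ.(λ.λ.0) 0) (λ.λ.(λ.λ.0) 0) (λ.(λ.λ.λ.1) (λ.(λ.λ.0) 0))
  →4  (λ.λ.0) (λ.(λ.λ.0) 0) (λ.λ.(λ.λ.0) 0) (λ.(λ.λ.λ.1) (λ.(λ.λ.0) 0))
  →5  (λ.0) (λ.λ.(λ.λ.0) 0) (λ.(λ.λ.λ.1) (λ.(λ.λ.0) 0))
  →6  (λ.λ.(λ.λ.0) 0) (λ.(λ.λ.λ.1) (λ.(λ.λ.0) 0))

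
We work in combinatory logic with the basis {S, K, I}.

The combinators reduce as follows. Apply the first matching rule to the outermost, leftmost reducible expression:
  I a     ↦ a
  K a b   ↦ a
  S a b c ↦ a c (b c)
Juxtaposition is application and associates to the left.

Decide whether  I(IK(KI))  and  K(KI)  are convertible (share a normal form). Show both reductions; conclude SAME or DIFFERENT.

Answer: SAME — A ⇓ K(KI), B ⇓ K(KI)

Working:
Term A:
  start: I(IK(KI))
  →1  IK(KI)
  →2  K(KI)

Term B:
  start: K(KI)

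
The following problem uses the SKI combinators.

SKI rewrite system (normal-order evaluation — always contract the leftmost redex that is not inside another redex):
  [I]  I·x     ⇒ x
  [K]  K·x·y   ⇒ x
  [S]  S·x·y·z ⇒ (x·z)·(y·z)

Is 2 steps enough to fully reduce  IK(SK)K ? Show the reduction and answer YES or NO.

Answer: YES — reaches normal form SK in 2 ≤ 2 steps

Derivation:
  start: IK(SK)K
  step 1: K(SK)K
  step 2: SK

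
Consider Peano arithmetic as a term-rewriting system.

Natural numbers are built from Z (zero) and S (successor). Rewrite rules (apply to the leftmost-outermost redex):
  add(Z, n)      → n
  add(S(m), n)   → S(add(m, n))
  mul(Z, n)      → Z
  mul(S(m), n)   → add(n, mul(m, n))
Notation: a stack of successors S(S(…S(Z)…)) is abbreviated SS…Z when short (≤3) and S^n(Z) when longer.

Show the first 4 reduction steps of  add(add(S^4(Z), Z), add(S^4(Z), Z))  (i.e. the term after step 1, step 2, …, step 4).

Answer: after 4 steps: S(S(add(add(SSZ, Z), add(S^4(Z), Z))))

Reduction:
  start: add(add(S^4(Z), Z), add(S^4(Z), Z))
  step 1: add(S(add(SSSZ, Z)), add(S^4(Z), Z))
  step 2: S(add(add(SSSZ, Z), add(S^4(Z), Z)))
  step 3: S(add(S(add(SSZ, Z)), add(S^4(Z), Z)))
  step 4: S(S(add(add(SSZ, Z), add(S^4(Z), Z))))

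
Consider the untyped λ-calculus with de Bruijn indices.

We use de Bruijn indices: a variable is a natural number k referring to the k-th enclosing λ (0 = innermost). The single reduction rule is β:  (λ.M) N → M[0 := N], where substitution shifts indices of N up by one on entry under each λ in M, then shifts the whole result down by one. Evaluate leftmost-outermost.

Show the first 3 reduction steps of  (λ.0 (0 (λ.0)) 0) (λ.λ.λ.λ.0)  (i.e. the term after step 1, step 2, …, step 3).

  start: (λ.0 (0 (λ.0)) 0) (λ.λ.λ.λ.0)
  step 1: (λ.λ.λ.λ.0) ((λ.λ.λ.λ.0) (λ.0)) (λ.λ.λ.λ.0)
  step 2: (λ.λ.λ.0) (λ.λ.λ.λ.0)
  step 3: λ.λ.0

Answer: after 3 steps: λ.λ.0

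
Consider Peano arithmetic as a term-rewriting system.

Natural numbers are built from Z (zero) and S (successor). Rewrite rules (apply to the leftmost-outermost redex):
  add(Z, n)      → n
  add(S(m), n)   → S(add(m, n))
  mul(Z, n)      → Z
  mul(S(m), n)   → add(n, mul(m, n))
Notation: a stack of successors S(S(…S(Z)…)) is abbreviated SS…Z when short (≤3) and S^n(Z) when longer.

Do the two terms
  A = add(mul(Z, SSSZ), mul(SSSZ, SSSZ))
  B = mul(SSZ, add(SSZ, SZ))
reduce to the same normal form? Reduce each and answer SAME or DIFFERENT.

Term A:
  start: add(mul(Z, SSSZ), mul(SSSZ, SSSZ))
  [1] add(Z, mul(SSSZ, SSSZ))
  [2] mul(SSSZ, SSSZ)
  [3] add(SSSZ, mul(SSZ, SSSZ))
  [4] S(add(SSZ, mul(SSZ, SSSZ)))
  [5] S(S(add(SZ, mul(SSZ, SSSZ))))
  [6] S(S(S(add(Z, mul(SSZ, SSSZ)))))
  [7] S(S(S(mul(SSZ, SSSZ))))
  [8] S(S(S(add(SSSZ, mul(SZ, SSSZ)))))
  [9] S(S(S(S(add(SSZ, mul(SZ, SSSZ))))))
  [10] S(S(S(S(S(add(SZ, mul(SZ, SSSZ)))))))
  [11] S(S(S(S(S(S(add(Z, mul(SZ, SSSZ))))))))
  [12] S(S(S(S(S(S(mul(SZ, SSSZ)))))))
  [13] S(S(S(S(S(S(add(SSSZ, mul(Z, SSSZ))))))))
  [14] S(S(S(S(S(S(S(add(SSZ, mul(Z, SSSZ)))))))))
  [15] S(S(S(S(S(S(S(S(add(SZ, mul(Z, SSSZ))))))))))
  [16] S(S(S(S(S(S(S(S(S(add(Z, mul(Z, SSSZ)))))))))))
  [17] S(S(S(S(S(S(S(S(S(mul(Z, SSSZ))))))))))
  [18] S^9(Z)

Term B:
  start: mul(SSZ, add(SSZ, SZ))
  [1] add(add(SSZ, SZ), mul(SZ, add(SSZ, SZ)))
  [2] add(S(add(SZ, SZ)), mul(SZ, add(SSZ, SZ)))
  [3] S(add(add(SZ, SZ), mul(SZ, add(SSZ, SZ))))
  [4] S(add(S(add(Z, SZ)), mul(SZ, add(SSZ, SZ))))
  [5] S(S(add(add(Z, SZ), mul(SZ, add(SSZ, SZ)))))
  [6] S(S(add(SZ, mul(SZ, add(SSZ, SZ)))))
  [7] S(S(S(add(Z, mul(SZ, add(SSZ, SZ))))))
  [8] S(S(S(mul(SZ, add(SSZ, SZ)))))
  [9] S(S(S(add(add(SSZ, SZ), mul(Z, add(SSZ, SZ))))))
  [10] S(S(S(add(S(add(SZ, SZ)), mul(Z, add(SSZ, SZ))))))
  [11] S(S(S(S(add(add(SZ, SZ), mul(Z, add(SSZ, SZ)))))))
  [12] S(S(S(S(add(S(add(Z, SZ)), mul(Z, add(SSZ, SZ)))))))
  [13] S(S(S(S(S(add(add(Z, SZ), mul(Z, add(SSZ, SZ))))))))
  [14] S(S(S(S(S(add(SZ, mul(Z, add(SSZ, SZ))))))))
  [15] S(S(S(S(S(S(add(Z, mul(Z, add(SSZ, SZ)))))))))
  [16] S(S(S(S(S(S(mul(Z, add(SSZ, SZ))))))))
  [17] S^6(Z)

Answer: DIFFERENT — A ⇓ S^9(Z), B ⇓ S^6(Z)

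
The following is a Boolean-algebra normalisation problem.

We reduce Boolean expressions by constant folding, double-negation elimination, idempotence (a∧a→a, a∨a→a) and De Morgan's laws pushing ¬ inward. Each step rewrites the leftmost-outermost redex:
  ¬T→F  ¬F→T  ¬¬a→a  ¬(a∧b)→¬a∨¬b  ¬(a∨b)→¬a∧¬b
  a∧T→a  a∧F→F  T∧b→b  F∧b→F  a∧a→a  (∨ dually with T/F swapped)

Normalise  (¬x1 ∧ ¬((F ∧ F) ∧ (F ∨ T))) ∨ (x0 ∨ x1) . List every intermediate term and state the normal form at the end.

  start: (¬x1 ∧ ¬((F ∧ F) ∧ (F ∨ T))) ∨ (x0 ∨ x1)
  →1  (¬x1 ∧ (¬(F ∧ F) ∨ ¬(F ∨ T))) ∨ (x0 ∨ x1)
  →2  (¬x1 ∧ ((¬F ∨ ¬F) ∨ ¬(F ∨ T))) ∨ (x0 ∨ x1)
  →3  (¬x1 ∧ (¬F ∨ ¬(F ∨ T))) ∨ (x0 ∨ x1)
  →4  (¬x1 ∧ (T ∨ ¬(F ∨ T))) ∨ (x0 ∨ x1)
  →5  (¬x1 ∧ T) ∨ (x0 ∨ x1)
  →6  ¬x1 ∨ (x0 ∨ x1)

Answer: normal form = ¬x1 ∨ (x0 ∨ x1)  (in 6 steps)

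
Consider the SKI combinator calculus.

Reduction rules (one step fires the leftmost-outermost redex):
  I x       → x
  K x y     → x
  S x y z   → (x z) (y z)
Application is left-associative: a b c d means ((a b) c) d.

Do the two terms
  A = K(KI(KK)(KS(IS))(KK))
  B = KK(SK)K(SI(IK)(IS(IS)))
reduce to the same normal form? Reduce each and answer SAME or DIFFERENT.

Answer: DIFFERENT — A ⇓ K(S(KK)), B ⇓ K

Working:
Term A:
  start: K(KI(KK)(KS(IS))(KK))
  [1] K(I(KS(IS))(KK))
  [2] K(KS(IS)(KK))
  [3] K(S(KK))

Term B:
  start: KK(SK)K(SI(IK)(IS(IS)))
  [1] KK(SI(IK)(IS(IS)))
  [2] K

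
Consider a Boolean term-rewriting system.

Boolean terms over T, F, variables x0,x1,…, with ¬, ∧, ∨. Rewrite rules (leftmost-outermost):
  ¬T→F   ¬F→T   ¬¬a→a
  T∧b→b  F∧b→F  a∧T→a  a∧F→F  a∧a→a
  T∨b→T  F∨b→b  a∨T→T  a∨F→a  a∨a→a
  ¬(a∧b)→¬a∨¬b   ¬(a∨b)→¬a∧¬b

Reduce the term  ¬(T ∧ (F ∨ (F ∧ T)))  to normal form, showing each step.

Answer: normal form = T  (in 9 steps)

Reduction:
  start: ¬(T ∧ (F ∨ (F ∧ T)))
  [1] ¬T ∨ ¬(F ∨ (F ∧ T))
  [2] F ∨ ¬(F ∨ (F ∧ T))
  [3] ¬(F ∨ (F ∧ T))
  [4] ¬F ∧ ¬(F ∧ T)
  [5] T ∧ ¬(F ∧ T)
  [6] ¬(F ∧ T)
  [7] ¬F ∨ ¬T
  [8] T ∨ ¬T
  [9] T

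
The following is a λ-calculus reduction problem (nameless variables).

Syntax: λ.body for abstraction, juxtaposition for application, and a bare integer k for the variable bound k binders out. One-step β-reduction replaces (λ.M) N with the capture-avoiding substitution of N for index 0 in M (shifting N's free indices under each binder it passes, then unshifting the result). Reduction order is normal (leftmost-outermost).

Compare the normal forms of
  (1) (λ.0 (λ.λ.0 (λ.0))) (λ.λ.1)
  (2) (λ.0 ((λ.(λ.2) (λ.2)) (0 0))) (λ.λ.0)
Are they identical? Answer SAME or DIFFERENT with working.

Term A:
  start: (λ.0 (λ.λ.0 (λ.0))) (λ.λ.1)
  →1  (λ.λ.1) (λ.λ.0 (λ.0))
  →2  λ.λ.λ.0 (λ.0)

Term B:
  start: (λ.0 ((λ.(λ.2) (λ.2)) (0 0))) (λ.λ.0)
  →1  (λ.λ.0) ((λ.(λ.λ.λ.0) (λ.λ.λ.0)) ((λ.λ.0) (λ.λ.0)))
  →2  λ.0

Answer: DIFFERENT — A ⇓ λ.λ.λ.0 (λ.0), B ⇓ λ.0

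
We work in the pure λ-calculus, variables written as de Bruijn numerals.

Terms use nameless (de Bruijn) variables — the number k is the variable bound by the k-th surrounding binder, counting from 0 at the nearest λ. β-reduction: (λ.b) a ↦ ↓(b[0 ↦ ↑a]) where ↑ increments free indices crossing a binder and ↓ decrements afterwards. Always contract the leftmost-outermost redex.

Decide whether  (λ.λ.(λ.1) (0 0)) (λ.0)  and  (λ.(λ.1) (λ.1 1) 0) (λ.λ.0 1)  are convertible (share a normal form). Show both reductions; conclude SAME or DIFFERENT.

Answer: DIFFERENT — A ⇓ λ.0, B ⇓ λ.0 (λ.λ.0 1)

Reduction:
Term A:
  start: (λ.λ.(λ.1) (0 0)) (λ.0)
  [1] λ.(λ.1) (0 0)
  [2] λ.0

Term B:
  start: (λ.(λ.1) (λ.1 1) 0) (λ.λ.0 1)
  [1] (λ.λ.λ.0 1) (λ.(λ.λ.0 1) (λ.λ.0 1)) (λ.λ.0 1)
  [2] (λ.λ.0 1) (λ.λ.0 1)
  [3] λ.0 (λ.λ.0 1)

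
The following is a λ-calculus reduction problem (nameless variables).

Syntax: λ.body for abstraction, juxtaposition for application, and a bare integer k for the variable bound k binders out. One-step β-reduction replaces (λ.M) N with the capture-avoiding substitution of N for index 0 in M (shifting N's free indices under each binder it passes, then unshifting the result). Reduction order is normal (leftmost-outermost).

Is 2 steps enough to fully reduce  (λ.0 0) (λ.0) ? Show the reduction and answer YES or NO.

Answer: YES — reaches normal form λ.0 in 2 ≤ 2 steps

Derivation:
  start: (λ.0 0) (λ.0)
  →1  (λ.0) (λ.0)
  →2  λ.0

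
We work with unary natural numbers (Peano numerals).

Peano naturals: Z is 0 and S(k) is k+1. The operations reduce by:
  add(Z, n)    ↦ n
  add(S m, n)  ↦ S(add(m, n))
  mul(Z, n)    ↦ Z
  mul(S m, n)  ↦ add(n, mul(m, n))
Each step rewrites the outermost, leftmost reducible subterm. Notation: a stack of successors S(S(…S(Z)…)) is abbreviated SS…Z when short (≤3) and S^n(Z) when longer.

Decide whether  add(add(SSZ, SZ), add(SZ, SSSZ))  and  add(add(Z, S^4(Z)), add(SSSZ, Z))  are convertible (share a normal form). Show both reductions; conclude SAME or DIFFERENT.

Answer: SAME — A ⇓ S^7(Z), B ⇓ S^7(Z)

Working:
Term A:
  start: add(add(SSZ, SZ), add(SZ, SSSZ))
  [1] add(S(add(SZ, SZ)), add(SZ, SSSZ))
  [2] S(add(add(SZ, SZ), add(SZ, SSSZ)))
  [3] S(add(S(add(Z, SZ)), add(SZ, SSSZ)))
  [4] S(S(add(add(Z, SZ), add(SZ, SSSZ))))
  [5] S(S(add(SZ, add(SZ, SSSZ))))
  [6] S(S(S(add(Z, add(SZ, SSSZ)))))
  [7] S(S(S(add(SZ, SSSZ))))
  [8] S(S(S(S(add(Z, SSSZ)))))
  [9] S^7(Z)

Term B:
  start: add(add(Z, S^4(Z)), add(SSSZ, Z))
  [1] add(S^4(Z), add(SSSZ, Z))
  [2] S(add(SSSZ, add(SSSZ, Z)))
  [3] S(S(add(SSZ, add(SSSZ, Z))))
  [4] S(S(S(add(SZ, add(SSSZ, Z)))))
  [5] S(S(S(S(add(Z, add(SSSZ, Z))))))
  [6] S(S(S(S(add(SSSZ, Z)))))
  [7] S(S(S(S(S(add(SSZ, Z))))))
  [8] S(S(S(S(S(S(add(SZ, Z)))))))
  [9] S(S(S(S(S(S(S(add(Z, Z))))))))
  [10] S^7(Z)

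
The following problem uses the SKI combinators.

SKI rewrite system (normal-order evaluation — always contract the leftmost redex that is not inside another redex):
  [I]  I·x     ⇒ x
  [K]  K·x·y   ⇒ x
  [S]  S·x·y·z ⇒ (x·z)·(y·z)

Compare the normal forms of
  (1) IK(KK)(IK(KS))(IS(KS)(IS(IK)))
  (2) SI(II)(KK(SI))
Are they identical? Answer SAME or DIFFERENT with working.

Answer: DIFFERENT — A ⇓ K, B ⇓ KK

Derivation:
Term A:
  start: IK(KK)(IK(KS))(IS(KS)(IS(IK)))
  [1] K(KK)(IK(KS))(IS(KS)(IS(IK)))
  [2] KK(IS(KS)(IS(IK)))
  [3] K

Term B:
  start: SI(II)(KK(SI))
  [1] I(KK(SI))(II(KK(SI)))
  [2] KK(SI)(II(KK(SI)))
  [3] K(II(KK(SI)))
  [4] K(I(KK(SI)))
  [5] K(KK(SI))
  [6] KK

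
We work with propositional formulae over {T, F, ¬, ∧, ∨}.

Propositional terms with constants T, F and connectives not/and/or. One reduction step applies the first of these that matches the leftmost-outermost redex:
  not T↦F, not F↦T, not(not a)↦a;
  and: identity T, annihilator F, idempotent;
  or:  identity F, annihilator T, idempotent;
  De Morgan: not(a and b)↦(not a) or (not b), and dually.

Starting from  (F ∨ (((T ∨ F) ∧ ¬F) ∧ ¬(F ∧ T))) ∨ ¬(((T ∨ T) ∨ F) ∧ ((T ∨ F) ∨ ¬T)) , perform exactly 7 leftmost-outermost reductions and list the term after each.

Answer: after 7 steps: (T ∨ ¬T) ∨ ¬(((T ∨ T) ∨ F) ∧ ((T ∨ F) ∨ ¬T))

Working:
  start: (F ∨ (((T ∨ F) ∧ ¬F) ∧ ¬(F ∧ T))) ∨ ¬(((T ∨ T) ∨ F) ∧ ((T ∨ F) ∨ ¬T))
  [1] (((T ∨ F) ∧ ¬F) ∧ ¬(F ∧ T)) ∨ ¬(((T ∨ T) ∨ F) ∧ ((T ∨ F) ∨ ¬T))
  [2] ((T ∧ ¬F) ∧ ¬(F ∧ T)) ∨ ¬(((T ∨ T) ∨ F) ∧ ((T ∨ F) ∨ ¬T))
  [3] (¬F ∧ ¬(F ∧ T)) ∨ ¬(((T ∨ T) ∨ F) ∧ ((T ∨ F) ∨ ¬T))
  [4] (T ∧ ¬(F ∧ T)) ∨ ¬(((T ∨ T) ∨ F) ∧ ((T ∨ F) ∨ ¬T))
  [5] ¬(F ∧ T) ∨ ¬(((T ∨ T) ∨ F) ∧ ((T ∨ F) ∨ ¬T))
  [6] (¬F ∨ ¬T) ∨ ¬(((T ∨ T) ∨ F) ∧ ((T ∨ F) ∨ ¬T))
  [7] (T ∨ ¬T) ∨ ¬(((T ∨ T) ∨ F) ∧ ((T ∨ F) ∨ ¬T))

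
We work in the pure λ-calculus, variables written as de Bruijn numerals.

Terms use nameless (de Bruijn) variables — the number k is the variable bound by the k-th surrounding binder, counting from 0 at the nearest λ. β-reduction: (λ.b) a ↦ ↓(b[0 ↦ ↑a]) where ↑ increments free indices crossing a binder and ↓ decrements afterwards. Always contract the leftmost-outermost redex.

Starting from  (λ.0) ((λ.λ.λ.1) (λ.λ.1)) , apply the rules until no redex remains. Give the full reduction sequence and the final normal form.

Answer: normal form = λ.λ.1  (in 2 steps)

Derivation:
  start: (λ.0) ((λ.λ.λ.1) (λ.λ.1))
  →1  (λ.λ.λ.1) (λ.λ.1)
  →2  λ.λ.1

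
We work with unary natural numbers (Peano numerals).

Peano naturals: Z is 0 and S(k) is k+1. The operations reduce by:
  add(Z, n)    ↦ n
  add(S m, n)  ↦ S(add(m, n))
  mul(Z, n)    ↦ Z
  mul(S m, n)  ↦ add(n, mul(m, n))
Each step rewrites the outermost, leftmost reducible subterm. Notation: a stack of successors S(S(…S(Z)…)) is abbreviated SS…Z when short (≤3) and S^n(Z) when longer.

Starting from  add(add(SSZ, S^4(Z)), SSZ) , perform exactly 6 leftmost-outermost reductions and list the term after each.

Answer: after 6 steps: S(S(S(add(SSSZ, SSZ))))

Reduction:
  start: add(add(SSZ, S^4(Z)), SSZ)
  →1  add(S(add(SZ, S^4(Z))), SSZ)
  →2  S(add(add(SZ, S^4(Z)), SSZ))
  →3  S(add(S(add(Z, S^4(Z))), SSZ))
  →4  S(S(add(add(Z, S^4(Z)), SSZ)))
  →5  S(S(add(S^4(Z), SSZ)))
  →6  S(S(S(add(SSSZ, SSZ))))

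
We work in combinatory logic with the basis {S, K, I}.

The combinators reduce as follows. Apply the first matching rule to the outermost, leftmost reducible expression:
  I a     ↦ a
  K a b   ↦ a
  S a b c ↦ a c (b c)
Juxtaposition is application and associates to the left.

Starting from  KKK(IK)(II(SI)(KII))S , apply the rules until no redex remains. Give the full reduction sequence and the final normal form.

  start: KKK(IK)(II(SI)(KII))S
  step 1: K(IK)(II(SI)(KII))S
  step 2: IKS
  step 3: KS

Answer: normal form = KS  (in 3 steps)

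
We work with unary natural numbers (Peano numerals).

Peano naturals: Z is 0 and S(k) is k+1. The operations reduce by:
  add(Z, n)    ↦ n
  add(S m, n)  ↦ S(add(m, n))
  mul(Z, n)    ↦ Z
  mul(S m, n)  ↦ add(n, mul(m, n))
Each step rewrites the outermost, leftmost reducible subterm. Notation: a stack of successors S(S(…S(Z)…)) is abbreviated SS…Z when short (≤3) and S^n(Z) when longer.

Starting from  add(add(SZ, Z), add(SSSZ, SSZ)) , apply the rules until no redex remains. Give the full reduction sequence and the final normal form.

  start: add(add(SZ, Z), add(SSSZ, SSZ))
  →1  add(S(add(Z, Z)), add(SSSZ, SSZ))
  →2  S(add(add(Z, Z), add(SSSZ, SSZ)))
  →3  S(add(Z, add(SSSZ, SSZ)))
  →4  S(add(SSSZ, SSZ))
  →5  S(S(add(SSZ, SSZ)))
  →6  S(S(S(add(SZ, SSZ))))
  →7  S(S(S(S(add(Z, SSZ)))))
  →8  S^6(Z)

Answer: normal form = S^6(Z)  (in 8 steps)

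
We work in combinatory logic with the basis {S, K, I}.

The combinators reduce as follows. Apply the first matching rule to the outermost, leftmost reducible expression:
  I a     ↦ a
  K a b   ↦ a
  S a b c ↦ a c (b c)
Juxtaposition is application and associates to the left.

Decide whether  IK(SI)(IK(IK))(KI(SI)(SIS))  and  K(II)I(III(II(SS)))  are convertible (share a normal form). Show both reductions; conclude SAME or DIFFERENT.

Answer: DIFFERENT — A ⇓ SI(SIS), B ⇓ SS

Working:
Term A:
  start: IK(SI)(IK(IK))(KI(SI)(SIS))
  [1] K(SI)(IK(IK))(KI(SI)(SIS))
  [2] SI(KI(SI)(SIS))
  [3] SI(I(SIS))
  [4] SI(SIS)

Term B:
  start: K(II)I(III(II(SS)))
  [1] II(III(II(SS)))
  [2] I(III(II(SS)))
  [3] III(II(SS))
  [4] II(II(SS))
  [5] I(II(SS))
  [6] II(SS)
  [7] I(SS)
  [8] SS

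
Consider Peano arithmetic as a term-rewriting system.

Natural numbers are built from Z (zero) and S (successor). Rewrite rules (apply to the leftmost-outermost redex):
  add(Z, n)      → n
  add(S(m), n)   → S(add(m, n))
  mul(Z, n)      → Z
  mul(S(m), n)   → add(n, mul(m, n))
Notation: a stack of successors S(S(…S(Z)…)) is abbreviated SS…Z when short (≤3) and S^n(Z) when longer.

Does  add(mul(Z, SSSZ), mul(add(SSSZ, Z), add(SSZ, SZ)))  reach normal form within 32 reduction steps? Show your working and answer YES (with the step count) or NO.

  start: add(mul(Z, SSSZ), mul(add(SSSZ, Z), add(SSZ, SZ)))
  [1] add(Z, mul(add(SSSZ, Z), add(SSZ, SZ)))
  [2] mul(add(SSSZ, Z), add(SSZ, SZ))
  [3] mul(S(add(SSZ, Z)), add(SSZ, SZ))
  [4] add(add(SSZ, SZ), mul(add(SSZ, Z), add(SSZ, SZ)))
  [5] add(S(add(SZ, SZ)), mul(add(SSZ, Z), add(SSZ, SZ)))
  [6] S(add(add(SZ, SZ), mul(add(SSZ, Z), add(SSZ, SZ))))
  [7] S(add(S(add(Z, SZ)), mul(add(SSZ, Z), add(SSZ, SZ))))
  [8] S(S(add(add(Z, SZ), mul(add(SSZ, Z), add(SSZ, SZ)))))
  [9] S(S(add(SZ, mul(add(SSZ, Z), add(SSZ, SZ)))))
  [10] S(S(S(add(Z, mul(add(SSZ, Z), add(SSZ, SZ))))))
  [11] S(S(S(mul(add(SSZ, Z), add(SSZ, SZ)))))
  [12] S(S(S(mul(S(add(SZ, Z)), add(SSZ, SZ)))))
  [13] S(S(S(add(add(SSZ, SZ), mul(add(SZ, Z), add(SSZ, SZ))))))
  [14] S(S(S(add(S(add(SZ, SZ)), mul(add(SZ, Z), add(SSZ, SZ))))))
  [15] S(S(S(S(add(add(SZ, SZ), mul(add(SZ, Z), add(SSZ, SZ)))))))
  [16] S(S(S(S(add(S(add(Z, SZ)), mul(add(SZ, Z), add(SSZ, SZ)))))))
  [17] S(S(S(S(S(add(add(Z, SZ), mul(add(SZ, Z), add(SSZ, SZ))))))))
  [18] S(S(S(S(S(add(SZ, mul(add(SZ, Z), add(SSZ, SZ))))))))
  [19] S(S(S(S(S(S(add(Z, mul(add(SZ, Z), add(SSZ, SZ)))))))))
  [20] S(S(S(S(S(S(mul(add(SZ, Z), add(SSZ, SZ))))))))
  [21] S(S(S(S(S(S(mul(S(add(Z, Z)), add(SSZ, SZ))))))))
  [22] S(S(S(S(S(S(add(add(SSZ, SZ), mul(add(Z, Z), add(SSZ, SZ)))))))))
  [23] S(S(S(S(S(S(add(S(add(SZ, SZ)), mul(add(Z, Z), add(SSZ, SZ)))))))))
  [24] S(S(S(S(S(S(S(add(add(SZ, SZ), mul(add(Z, Z), add(SSZ, SZ))))))))))
  [25] S(S(S(S(S(S(S(add(S(add(Z, SZ)), mul(add(Z, Z), add(SSZ, SZ))))))))))
  [26] S(S(S(S(S(S(S(S(add(add(Z, SZ), mul(add(Z, Z), add(SSZ, SZ)))))))))))
  [27] S(S(S(S(S(S(S(S(add(SZ, mul(add(Z, Z), add(SSZ, SZ)))))))))))
  [28] S(S(S(S(S(S(S(S(S(add(Z, mul(add(Z, Z), add(SSZ, SZ))))))))))))
  [29] S(S(S(S(S(S(S(S(S(mul(add(Z, Z), add(SSZ, SZ)))))))))))
  [30] S(S(S(S(S(S(S(S(S(mul(Z, add(SSZ, SZ)))))))))))
  [31] S^9(Z)

Answer: YES — reaches normal form S^9(Z) in 31 ≤ 32 steps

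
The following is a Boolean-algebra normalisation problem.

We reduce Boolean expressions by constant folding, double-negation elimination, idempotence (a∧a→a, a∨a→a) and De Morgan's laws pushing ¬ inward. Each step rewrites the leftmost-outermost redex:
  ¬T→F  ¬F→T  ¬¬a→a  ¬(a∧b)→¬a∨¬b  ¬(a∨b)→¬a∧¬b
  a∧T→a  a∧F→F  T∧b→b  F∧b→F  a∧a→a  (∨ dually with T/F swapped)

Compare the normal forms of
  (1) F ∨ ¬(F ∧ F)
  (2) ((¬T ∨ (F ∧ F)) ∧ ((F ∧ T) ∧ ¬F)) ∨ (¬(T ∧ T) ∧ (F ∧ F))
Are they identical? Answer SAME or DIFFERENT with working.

Answer: DIFFERENT — A ⇓ T, B ⇓ F

Reduction:
Term A:
  start: F ∨ ¬(F ∧ F)
  →1  ¬(F ∧ F)
  →2  ¬F ∨ ¬F
  →3  ¬F
  →4  T

Term B:
  start: ((¬T ∨ (F ∧ F)) ∧ ((F ∧ T) ∧ ¬F)) ∨ (¬(T ∧ T) ∧ (F ∧ F))
  →1  ((F ∨ (F ∧ F)) ∧ ((F ∧ T) ∧ ¬F)) ∨ (¬(T ∧ T) ∧ (F ∧ F))
  →2  ((F ∧ F) ∧ ((F ∧ T) ∧ ¬F)) ∨ (¬(T ∧ T) ∧ (F ∧ F))
  →3  (F ∧ ((F ∧ T) ∧ ¬F)) ∨ (¬(T ∧ T) ∧ (F ∧ F))
  →4  F ∨ (¬(T ∧ T) ∧ (F ∧ F))
  →5  ¬(T ∧ T) ∧ (F ∧ F)
  →6  (¬T ∨ ¬T) ∧ (F ∧ F)
  →7  ¬T ∧ (F ∧ F)
  →8  F ∧ (F ∧ F)
  →9  F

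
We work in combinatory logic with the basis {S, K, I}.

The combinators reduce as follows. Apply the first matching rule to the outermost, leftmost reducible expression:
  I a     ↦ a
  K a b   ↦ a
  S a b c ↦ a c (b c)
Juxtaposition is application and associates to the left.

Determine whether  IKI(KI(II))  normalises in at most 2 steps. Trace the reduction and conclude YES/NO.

  start: IKI(KI(II))
  →1  KI(KI(II))
  →2  I

Answer: YES — reaches normal form I in 2 ≤ 2 steps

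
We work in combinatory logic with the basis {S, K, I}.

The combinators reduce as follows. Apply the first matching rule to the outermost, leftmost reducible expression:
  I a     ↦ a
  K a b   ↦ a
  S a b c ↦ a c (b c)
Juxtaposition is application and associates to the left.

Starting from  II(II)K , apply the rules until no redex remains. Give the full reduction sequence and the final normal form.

Answer: normal form = K  (in 4 steps)

Working:
  start: II(II)K
  step 1: I(II)K
  step 2: IIK
  step 3: IK
  step 4: K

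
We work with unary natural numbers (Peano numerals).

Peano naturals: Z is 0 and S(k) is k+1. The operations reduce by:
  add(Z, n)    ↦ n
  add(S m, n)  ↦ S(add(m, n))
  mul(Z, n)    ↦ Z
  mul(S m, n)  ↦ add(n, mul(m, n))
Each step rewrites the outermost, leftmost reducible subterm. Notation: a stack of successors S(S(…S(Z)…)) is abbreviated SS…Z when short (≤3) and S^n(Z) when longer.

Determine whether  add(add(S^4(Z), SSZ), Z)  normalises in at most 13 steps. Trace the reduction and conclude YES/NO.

Answer: YES — reaches normal form S^6(Z) in 12 ≤ 13 steps

Derivation:
  start: add(add(S^4(Z), SSZ), Z)
  step 1: add(S(add(SSSZ, SSZ)), Z)
  step 2: S(add(add(SSSZ, SSZ), Z))
  step 3: S(add(S(add(SSZ, SSZ)), Z))
  step 4: S(S(add(add(SSZ, SSZ), Z)))
  step 5: S(S(add(S(add(SZ, SSZ)), Z)))
  step 6: S(S(S(add(add(SZ, SSZ), Z))))
  step 7: S(S(S(add(S(add(Z, SSZ)), Z))))
  step 8: S(S(S(S(add(add(Z, SSZ), Z)))))
  step 9: S(S(S(S(add(SSZ, Z)))))
  step 10: S(S(S(S(S(add(SZ, Z))))))
  step 11: S(S(S(S(S(S(add(Z, Z)))))))
  step 12: S^6(Z)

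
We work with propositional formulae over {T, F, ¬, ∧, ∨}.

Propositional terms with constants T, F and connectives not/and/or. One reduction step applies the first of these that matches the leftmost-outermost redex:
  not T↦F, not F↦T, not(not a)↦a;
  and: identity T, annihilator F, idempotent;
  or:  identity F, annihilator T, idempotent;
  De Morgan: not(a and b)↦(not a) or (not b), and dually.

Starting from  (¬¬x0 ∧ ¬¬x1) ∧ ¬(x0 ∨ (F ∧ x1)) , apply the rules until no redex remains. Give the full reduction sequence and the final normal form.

Answer: normal form = (x0 ∧ x1) ∧ ¬x0  (in 7 steps)

Reduction:
  start: (¬¬x0 ∧ ¬¬x1) ∧ ¬(x0 ∨ (F ∧ x1))
  step 1: (x0 ∧ ¬¬x1) ∧ ¬(x0 ∨ (F ∧ x1))
  step 2: (x0 ∧ x1) ∧ ¬(x0 ∨ (F ∧ x1))
  step 3: (x0 ∧ x1) ∧ (¬x0 ∧ ¬(F ∧ x1))
  step 4: (x0 ∧ x1) ∧ (¬x0 ∧ (¬F ∨ ¬x1))
  step 5: (x0 ∧ x1) ∧ (¬x0 ∧ (T ∨ ¬x1))
  step 6: (x0 ∧ x1) ∧ (¬x0 ∧ T)
  step 7: (x0 ∧ x1) ∧ ¬x0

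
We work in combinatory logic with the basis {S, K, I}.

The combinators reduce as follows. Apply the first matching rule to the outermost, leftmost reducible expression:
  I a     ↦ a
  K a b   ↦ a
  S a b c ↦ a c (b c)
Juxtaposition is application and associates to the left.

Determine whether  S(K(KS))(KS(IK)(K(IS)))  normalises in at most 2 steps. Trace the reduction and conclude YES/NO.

Answer: YES — reaches normal form S(K(KS))(S(KS)) in 2 ≤ 2 steps

Derivation:
  start: S(K(KS))(KS(IK)(K(IS)))
  step 1: S(K(KS))(S(K(IS)))
  step 2: S(K(KS))(S(KS))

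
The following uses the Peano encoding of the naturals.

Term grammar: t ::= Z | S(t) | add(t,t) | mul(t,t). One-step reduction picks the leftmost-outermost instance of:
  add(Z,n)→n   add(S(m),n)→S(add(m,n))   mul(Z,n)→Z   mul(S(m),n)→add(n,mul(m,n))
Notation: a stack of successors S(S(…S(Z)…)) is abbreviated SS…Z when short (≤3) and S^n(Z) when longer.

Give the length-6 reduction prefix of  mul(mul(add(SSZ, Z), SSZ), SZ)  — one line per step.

  start: mul(mul(add(SSZ, Z), SSZ), SZ)
  step 1: mul(mul(S(add(SZ, Z)), SSZ), SZ)
  step 2: mul(add(SSZ, mul(add(SZ, Z), SSZ)), SZ)
  step 3: mul(S(add(SZ, mul(add(SZ, Z), SSZ))), SZ)
  step 4: add(SZ, mul(add(SZ, mul(add(SZ, Z), SSZ)), SZ))
  step 5: S(add(Z, mul(add(SZ, mul(add(SZ, Z), SSZ)), SZ)))
  step 6: S(mul(add(SZ, mul(add(SZ, Z), SSZ)), SZ))

Answer: after 6 steps: S(mul(add(SZ, mul(add(SZ, Z), SSZ)), SZ))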